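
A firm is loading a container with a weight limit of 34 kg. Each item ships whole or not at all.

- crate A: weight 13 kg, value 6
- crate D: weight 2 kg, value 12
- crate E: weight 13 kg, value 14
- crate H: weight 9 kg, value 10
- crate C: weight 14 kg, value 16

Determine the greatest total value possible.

Treat it as a binary knapsack problem.
Take crate D, crate E, and crate C: weight 2 + 13 + 14 = 29 ≤ 34, value 12 + 14 + 16 = 42.
No other feasible combination does better.

42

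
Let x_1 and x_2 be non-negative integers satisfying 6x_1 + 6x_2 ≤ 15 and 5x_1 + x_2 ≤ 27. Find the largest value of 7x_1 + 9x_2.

18

(x_1,x_2)=(0,2): 6·0+6·2=12≤15, 5·0+1·2=2≤27, objective 18.
(x_1,x_2)=(1,1): 6·1+6·1=12≤15, 5·1+1·1=6≤27, objective 16.
(x_1,x_2)=(0,1): 6·0+6·1=6≤15, 5·0+1·1=1≤27, objective 9.
Maximum is 18 at (x_1,x_2)=(0,2).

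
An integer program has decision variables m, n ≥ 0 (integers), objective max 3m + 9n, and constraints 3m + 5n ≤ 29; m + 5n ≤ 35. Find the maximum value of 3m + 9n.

48

(m,n)=(1,5): 3·1+5·5=28≤29, 1·1+5·5=26≤35, objective 48.
(m,n)=(0,5): 3·0+5·5=25≤29, 1·0+5·5=25≤35, objective 45.
(m,n)=(2,4): 3·2+5·4=26≤29, 1·2+5·4=22≤35, objective 42.
The best lattice point is (1,5), giving 48.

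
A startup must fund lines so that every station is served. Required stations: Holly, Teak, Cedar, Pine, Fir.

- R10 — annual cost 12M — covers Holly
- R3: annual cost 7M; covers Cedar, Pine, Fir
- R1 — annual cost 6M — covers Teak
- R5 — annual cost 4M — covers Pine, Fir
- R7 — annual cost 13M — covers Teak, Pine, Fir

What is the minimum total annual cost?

The greedy cost-per-new-station heuristic would pick R5, R1, R3, and R10 for 29, but a cheaper cover exists.
Choose R10, R3, and R1: together they cover Holly, Teak, Cedar, Pine, Fir — every station.
Total annual cost: 12 + 7 + 6 = 25.
No cover costs less than 25.

25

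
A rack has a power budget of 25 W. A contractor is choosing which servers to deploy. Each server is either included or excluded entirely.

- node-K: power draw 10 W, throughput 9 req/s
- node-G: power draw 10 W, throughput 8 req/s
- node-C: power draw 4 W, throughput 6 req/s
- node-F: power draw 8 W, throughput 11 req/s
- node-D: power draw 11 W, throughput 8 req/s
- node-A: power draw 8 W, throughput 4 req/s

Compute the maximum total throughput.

Take node-K, node-C, and node-F: power draw 10 + 4 + 8 = 22 ≤ 25, throughput 9 + 6 + 11 = 26.
No other feasible combination does better.

26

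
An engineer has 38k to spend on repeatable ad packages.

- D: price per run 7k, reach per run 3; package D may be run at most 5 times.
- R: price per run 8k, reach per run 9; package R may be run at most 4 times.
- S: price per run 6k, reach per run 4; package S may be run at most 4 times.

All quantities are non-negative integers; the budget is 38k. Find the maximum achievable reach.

R has the best ratio (9/8); taking only R gives at most 4×9 = 36 (stopped by the price limit).
Mixing does better — 4×R and 1×S: price 38 ≤ 38, reach 4·9 + 1·4 = 40.

40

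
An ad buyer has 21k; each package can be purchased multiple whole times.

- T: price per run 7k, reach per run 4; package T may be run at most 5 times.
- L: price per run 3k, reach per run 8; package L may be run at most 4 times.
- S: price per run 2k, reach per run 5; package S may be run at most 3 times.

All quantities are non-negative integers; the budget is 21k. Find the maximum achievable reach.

47

4×L and 3×S: price 18 ≤ 21, reach 4·8 + 3·5 = 47.
4×L and 2×S: price 16 ≤ 21, reach 4·8 + 2·5 = 42.
Best is 47.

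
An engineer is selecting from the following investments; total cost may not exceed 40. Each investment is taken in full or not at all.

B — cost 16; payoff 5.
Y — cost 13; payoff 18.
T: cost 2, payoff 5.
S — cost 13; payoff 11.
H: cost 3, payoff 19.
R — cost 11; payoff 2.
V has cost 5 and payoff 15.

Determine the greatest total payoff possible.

68

Take Y, T, S, H, and V: cost 13 + 2 + 13 + 3 + 5 = 36 ≤ 40, payoff 18 + 5 + 11 + 19 + 15 = 68.
No other feasible combination does better.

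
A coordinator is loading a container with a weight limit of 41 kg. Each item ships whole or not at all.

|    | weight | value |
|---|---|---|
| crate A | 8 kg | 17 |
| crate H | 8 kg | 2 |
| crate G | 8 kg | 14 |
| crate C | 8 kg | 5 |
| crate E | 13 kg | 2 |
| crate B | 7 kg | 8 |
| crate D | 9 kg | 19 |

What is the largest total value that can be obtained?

63

Allowing fractional choices, the relaxed optimum would be about 63.2, but items are indivisible.
crate A + crate G + crate C + crate B + crate D: weight 8 + 8 + 8 + 7 + 9 = 40 ≤ 41, value 17 + 14 + 5 + 8 + 19 = 63.
crate A + crate H + crate G + crate B + crate D: weight 8 + 8 + 8 + 7 + 9 = 40 ≤ 41, value 17 + 2 + 14 + 8 + 19 = 60.
Best is crate A, crate G, crate C, crate B, and crate D with total value 63.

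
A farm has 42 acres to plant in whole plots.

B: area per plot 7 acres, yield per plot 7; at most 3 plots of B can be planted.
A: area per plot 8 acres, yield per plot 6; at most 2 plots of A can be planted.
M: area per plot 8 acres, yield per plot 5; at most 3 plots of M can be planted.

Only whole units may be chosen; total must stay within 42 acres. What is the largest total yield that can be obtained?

33

B has the best ratio (7/7); taking only B gives at most 3×7 = 21 (stopped by the supply cap of 3).
Mixing does better — 3×B and 2×A: area 37 ≤ 42, yield 3·7 + 2·6 = 33.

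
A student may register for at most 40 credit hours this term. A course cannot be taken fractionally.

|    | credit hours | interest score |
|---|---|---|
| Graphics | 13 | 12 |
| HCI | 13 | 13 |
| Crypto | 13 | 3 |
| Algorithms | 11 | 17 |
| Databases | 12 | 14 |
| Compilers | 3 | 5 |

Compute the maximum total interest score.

49

Allowing fractional choices, the relaxed optimum would be about 49.9, but courses are indivisible.
Graphics + HCI + Algorithms + Compilers: credit hours 13 + 13 + 11 + 3 = 40 ≤ 40, interest score 12 + 13 + 17 + 5 = 47.
HCI + Algorithms + Databases + Compilers: credit hours 13 + 11 + 12 + 3 = 39 ≤ 40, interest score 13 + 17 + 14 + 5 = 49.
Graphics + Algorithms + Databases + Compilers: credit hours 13 + 11 + 12 + 3 = 39 ≤ 40, interest score 12 + 17 + 14 + 5 = 48.
Best is HCI, Algorithms, Databases, and Compilers with total interest score 49.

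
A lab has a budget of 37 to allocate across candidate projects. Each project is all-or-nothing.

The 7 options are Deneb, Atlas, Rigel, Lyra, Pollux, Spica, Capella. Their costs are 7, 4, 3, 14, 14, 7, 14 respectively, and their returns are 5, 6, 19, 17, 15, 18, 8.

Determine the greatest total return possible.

Allowing fractional choices, the relaxed optimum would be about 69.6, but projects are indivisible.
Deneb + Atlas + Rigel + Lyra + Spica: cost 7 + 4 + 3 + 14 + 7 = 35 ≤ 37, return 5 + 6 + 19 + 17 + 18 = 65.
Atlas + Rigel + Lyra + Spica: cost 4 + 3 + 14 + 7 = 28 ≤ 37, return 6 + 19 + 17 + 18 = 60.
Deneb + Atlas + Rigel + Pollux + Spica: cost 7 + 4 + 3 + 14 + 7 = 35 ≤ 37, return 5 + 6 + 19 + 15 + 18 = 63.
Best is Deneb, Atlas, Rigel, Lyra, and Spica with total return 65.

65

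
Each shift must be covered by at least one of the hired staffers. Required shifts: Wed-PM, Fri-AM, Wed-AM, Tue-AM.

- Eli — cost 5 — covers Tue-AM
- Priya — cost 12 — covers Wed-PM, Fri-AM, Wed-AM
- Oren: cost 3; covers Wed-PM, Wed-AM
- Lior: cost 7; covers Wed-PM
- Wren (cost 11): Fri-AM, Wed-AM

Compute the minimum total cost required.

This is a weighted set-cover instance.
The greedy cost-per-new-shift heuristic would pick Oren, Eli, and Wren for 19, but a cheaper cover exists.
Choose Eli and Priya: together they cover Wed-PM, Fri-AM, Wed-AM, Tue-AM — every shift.
Total cost: 5 + 12 = 17.
No cover costs less than 17.

17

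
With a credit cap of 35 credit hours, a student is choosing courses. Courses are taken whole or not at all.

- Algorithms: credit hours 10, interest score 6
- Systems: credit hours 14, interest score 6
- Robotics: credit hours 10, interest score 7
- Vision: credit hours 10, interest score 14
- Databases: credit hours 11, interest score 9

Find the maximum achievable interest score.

30

Treat it as a binary knapsack problem.
Take Robotics, Vision, and Databases: credit hours 10 + 10 + 11 = 31 ≤ 35, interest score 7 + 14 + 9 = 30.
No other feasible combination does better.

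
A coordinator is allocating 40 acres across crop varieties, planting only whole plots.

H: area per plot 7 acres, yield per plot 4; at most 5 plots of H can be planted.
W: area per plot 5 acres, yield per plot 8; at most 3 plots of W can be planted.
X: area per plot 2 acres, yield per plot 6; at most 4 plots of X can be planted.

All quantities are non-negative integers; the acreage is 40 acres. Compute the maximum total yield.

56

X has the best ratio (6/2); taking only X gives at most 4×6 = 24 (stopped by the supply cap of 4).
Mixing does better — 2×H, 3×W, and 4×X: area 37 ≤ 40, yield 2·4 + 3·8 + 4·6 = 56.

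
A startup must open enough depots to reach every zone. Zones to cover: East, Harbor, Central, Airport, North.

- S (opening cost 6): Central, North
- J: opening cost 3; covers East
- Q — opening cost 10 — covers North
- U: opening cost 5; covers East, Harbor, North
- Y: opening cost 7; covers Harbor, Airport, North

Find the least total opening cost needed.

The greedy cost-per-new-zone heuristic would pick U, S, and Y for 18, but a cheaper cover exists.
Choose S, J, and Y: together they cover East, Harbor, Central, Airport, North — every zone.
Total opening cost: 6 + 3 + 7 = 16.
No cover costs less than 16.

16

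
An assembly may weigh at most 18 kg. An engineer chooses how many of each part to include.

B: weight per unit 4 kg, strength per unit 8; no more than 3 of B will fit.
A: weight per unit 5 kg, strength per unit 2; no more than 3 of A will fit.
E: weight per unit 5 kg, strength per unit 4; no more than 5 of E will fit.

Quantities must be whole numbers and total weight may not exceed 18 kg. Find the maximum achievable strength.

28

Take 3×B and 1×E: weight 17 ≤ 18, strength 3·8 + 1·4 = 28.
B has the best ratio (8/4) and is taken to its limit of 3; remaining capacity is filled optimally with the others.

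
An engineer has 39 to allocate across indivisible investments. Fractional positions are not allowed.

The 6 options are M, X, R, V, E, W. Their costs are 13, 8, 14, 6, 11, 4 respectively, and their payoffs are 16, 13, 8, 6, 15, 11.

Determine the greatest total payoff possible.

Allowing fractional choices, the relaxed optimum would be about 58.0, but investments are indivisible.
M + V + E + W: cost 13 + 6 + 11 + 4 = 34 ≤ 39, payoff 16 + 6 + 15 + 11 = 48.
M + X + V + E: cost 13 + 8 + 6 + 11 = 38 ≤ 39, payoff 16 + 13 + 6 + 15 = 50.
M + X + E + W: cost 13 + 8 + 11 + 4 = 36 ≤ 39, payoff 16 + 13 + 15 + 11 = 55.
Best is M, X, E, and W with total payoff 55.

55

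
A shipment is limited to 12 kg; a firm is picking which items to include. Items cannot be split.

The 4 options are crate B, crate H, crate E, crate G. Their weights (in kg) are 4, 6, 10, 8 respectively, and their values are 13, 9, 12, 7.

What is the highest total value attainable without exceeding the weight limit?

This is a 0-1 knapsack instance.
crate B + crate G: weight 4 + 8 = 12 ≤ 12, value 13 + 7 = 20.
crate B: weight 4 ≤ 12, value 13.
crate B + crate H: weight 4 + 6 = 10 ≤ 12, value 13 + 9 = 22.
Best is crate B and crate H with total value 22.

22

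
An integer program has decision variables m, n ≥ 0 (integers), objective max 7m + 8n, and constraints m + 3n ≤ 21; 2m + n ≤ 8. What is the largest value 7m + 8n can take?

(m,n)=(0,7): 1·0+3·7=21≤21, 2·0+1·7=7≤8, objective 56.
(m,n)=(1,6): 1·1+3·6=19≤21, 2·1+1·6=8≤8, objective 55.
(m,n)=(0,6): 1·0+3·6=18≤21, 2·0+1·6=6≤8, objective 48.
No feasible integer point exceeds 56.

56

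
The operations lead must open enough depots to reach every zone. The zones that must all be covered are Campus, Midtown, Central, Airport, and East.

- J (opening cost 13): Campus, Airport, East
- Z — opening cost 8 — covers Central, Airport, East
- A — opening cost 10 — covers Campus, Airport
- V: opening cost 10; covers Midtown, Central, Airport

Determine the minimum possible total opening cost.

23

This is an integer covering problem.
The greedy cost-per-new-zone heuristic would pick Z, A, and V for 28, but a cheaper cover exists.
Choose J and V: together they cover Campus, Midtown, Central, Airport, East — every zone.
Total opening cost: 13 + 10 = 23.
No cover costs less than 23.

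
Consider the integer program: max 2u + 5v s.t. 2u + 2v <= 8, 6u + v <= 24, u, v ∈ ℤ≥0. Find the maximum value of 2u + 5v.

(u,v)=(0,4): 2·0+2·4=8≤8, 6·0+1·4=4≤24, objective 20.
(u,v)=(1,3): 2·1+2·3=8≤8, 6·1+1·3=9≤24, objective 17.
The best lattice point is (0,4), giving 20.

20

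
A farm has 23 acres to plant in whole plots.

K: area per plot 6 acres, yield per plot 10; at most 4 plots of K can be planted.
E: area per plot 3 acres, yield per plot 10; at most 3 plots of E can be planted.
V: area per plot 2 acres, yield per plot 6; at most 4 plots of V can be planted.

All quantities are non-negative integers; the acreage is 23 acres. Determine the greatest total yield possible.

1×K, 3×E, and 3×V: area 21 ≤ 23, yield 1·10 + 3·10 + 3·6 = 58.
1×K, 3×E, and 4×V: area 23 ≤ 23, yield 1·10 + 3·10 + 4·6 = 64.
Best is 64.

64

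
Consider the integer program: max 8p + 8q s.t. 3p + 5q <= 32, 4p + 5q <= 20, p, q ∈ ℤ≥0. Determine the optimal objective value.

(p,q)=(5,0): 3·5+5·0=15≤32, 4·5+5·0=20≤20, objective 40.
(p,q)=(4,0): 3·4+5·0=12≤32, 4·4+5·0=16≤20, objective 32.
No feasible integer point exceeds 40.

40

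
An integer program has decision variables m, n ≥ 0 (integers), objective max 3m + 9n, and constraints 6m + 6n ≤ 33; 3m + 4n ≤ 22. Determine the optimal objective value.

45

Relaxing integrality, the LP optimum is 49.50 at (m,n) = (0, 5.5), which is not an integer point.
(m,n)=(0,5): 6·0+6·5=30≤33, 3·0+4·5=20≤22, objective 45.
(m,n)=(1,4): 6·1+6·4=30≤33, 3·1+4·4=19≤22, objective 39.
(m,n)=(0,4): 6·0+6·4=24≤33, 3·0+4·4=16≤22, objective 36.
No feasible integer point exceeds 45.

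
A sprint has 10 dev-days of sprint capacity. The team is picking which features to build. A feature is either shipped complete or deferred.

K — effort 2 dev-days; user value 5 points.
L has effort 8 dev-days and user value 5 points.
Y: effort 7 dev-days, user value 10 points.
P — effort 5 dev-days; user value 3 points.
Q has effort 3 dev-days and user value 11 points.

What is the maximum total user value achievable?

K + P + Q: effort 2 + 5 + 3 = 10 ≤ 10, user value 5 + 3 + 11 = 19.
Y + Q: effort 7 + 3 = 10 ≤ 10, user value 10 + 11 = 21.
K + Q: effort 2 + 3 = 5 ≤ 10, user value 5 + 11 = 16.
Best is Y and Q with total user value 21.

21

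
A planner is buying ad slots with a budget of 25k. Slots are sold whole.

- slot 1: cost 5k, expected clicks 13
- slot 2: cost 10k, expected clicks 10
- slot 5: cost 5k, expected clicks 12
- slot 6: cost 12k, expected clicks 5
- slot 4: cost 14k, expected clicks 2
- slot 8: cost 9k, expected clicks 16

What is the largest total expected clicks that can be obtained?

41

Allowing fractional choices, the relaxed optimum would be about 47.0, but ad slots are indivisible.
slot 1 + slot 2 + slot 8: cost 5 + 10 + 9 = 24 ≤ 25, expected clicks 13 + 10 + 16 = 39.
slot 1 + slot 5 + slot 8: cost 5 + 5 + 9 = 19 ≤ 25, expected clicks 13 + 12 + 16 = 41.
slot 2 + slot 5 + slot 8: cost 10 + 5 + 9 = 24 ≤ 25, expected clicks 10 + 12 + 16 = 38.
Best is slot 1, slot 5, and slot 8 with total expected clicks 41.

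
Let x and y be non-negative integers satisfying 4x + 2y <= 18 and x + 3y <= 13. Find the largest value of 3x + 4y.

21

The continuous relaxation peaks at (2.8, 3.4) with value 22.00; rounding to a feasible lattice point costs some objective.
(x,y)=(3,3): 4·3+2·3=18≤18, 1·3+3·3=12≤13, objective 21.
(x,y)=(1,4): 4·1+2·4=12≤18, 1·1+3·4=13≤13, objective 19.
(x,y)=(2,3): 4·2+2·3=14≤18, 1·2+3·3=11≤13, objective 18.
(x,y)=(3,2): 4·3+2·2=16≤18, 1·3+3·2=9≤13, objective 17.
The best lattice point is (3,3), giving 21.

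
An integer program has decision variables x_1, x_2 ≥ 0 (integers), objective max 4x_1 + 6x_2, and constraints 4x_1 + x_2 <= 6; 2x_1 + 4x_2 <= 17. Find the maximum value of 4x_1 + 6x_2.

24

(x_1,x_2)=(0,4): 4·0+1·4=4≤6, 2·0+4·4=16≤17, objective 24.
(x_1,x_2)=(0,3): 4·0+1·3=3≤6, 2·0+4·3=12≤17, objective 18.
No feasible integer point exceeds 24.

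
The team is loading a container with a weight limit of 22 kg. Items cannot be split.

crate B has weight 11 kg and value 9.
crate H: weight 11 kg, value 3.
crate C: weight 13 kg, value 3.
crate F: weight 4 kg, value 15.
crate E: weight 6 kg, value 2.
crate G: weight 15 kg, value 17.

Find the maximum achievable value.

crate B + crate F + crate E: weight 11 + 4 + 6 = 21 ≤ 22, value 9 + 15 + 2 = 26.
crate F + crate G: weight 4 + 15 = 19 ≤ 22, value 15 + 17 = 32.
crate B + crate F: weight 11 + 4 = 15 ≤ 22, value 9 + 15 = 24.
Best is crate F and crate G with total value 32.

32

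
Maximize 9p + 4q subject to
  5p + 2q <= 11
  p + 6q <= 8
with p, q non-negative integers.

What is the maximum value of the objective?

(p,q)=(2,0): 5·2+2·0=10≤11, 1·2+6·0=2≤8, objective 18.
(p,q)=(1,1): 5·1+2·1=7≤11, 1·1+6·1=7≤8, objective 13.
(p,q)=(1,0): 5·1+2·0=5≤11, 1·1+6·0=1≤8, objective 9.
No feasible integer point exceeds 18.

18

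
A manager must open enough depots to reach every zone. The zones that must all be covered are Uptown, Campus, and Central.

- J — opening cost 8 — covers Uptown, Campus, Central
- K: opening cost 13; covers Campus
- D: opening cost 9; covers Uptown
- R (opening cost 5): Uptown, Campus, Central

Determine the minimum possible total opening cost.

R alone covers Uptown, Campus, Central — every zone.
Total opening cost: 5.

5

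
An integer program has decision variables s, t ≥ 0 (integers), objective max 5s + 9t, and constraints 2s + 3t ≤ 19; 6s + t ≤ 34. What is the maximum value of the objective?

The continuous relaxation peaks at (0, 6.33) with value 57.00; rounding to a feasible lattice point costs some objective.
(s,t)=(2,5): 2·2+3·5=19≤19, 6·2+1·5=17≤34, objective 55.
(s,t)=(0,6): 2·0+3·6=18≤19, 6·0+1·6=6≤34, objective 54.
No feasible integer point exceeds 55.

55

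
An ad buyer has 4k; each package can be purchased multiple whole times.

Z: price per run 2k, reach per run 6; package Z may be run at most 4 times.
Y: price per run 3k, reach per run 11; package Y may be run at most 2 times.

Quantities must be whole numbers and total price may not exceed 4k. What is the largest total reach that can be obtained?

Y has the best ratio (11/3); taking only Y gives at most 1×11 = 11 (stopped by the price limit).
Mixing does better — 2×Z: price 4 ≤ 4, reach 2·6 = 12.

12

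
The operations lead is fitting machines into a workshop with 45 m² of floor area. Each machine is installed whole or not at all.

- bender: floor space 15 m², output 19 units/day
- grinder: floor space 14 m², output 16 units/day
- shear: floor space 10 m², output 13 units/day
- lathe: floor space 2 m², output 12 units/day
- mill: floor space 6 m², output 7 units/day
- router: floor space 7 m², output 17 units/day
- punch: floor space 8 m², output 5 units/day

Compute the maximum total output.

71

bender + shear + lathe + router + punch: floor space 15 + 10 + 2 + 7 + 8 = 42 ≤ 45, output 19 + 13 + 12 + 17 + 5 = 66.
bender + grinder + lathe + mill + router: floor space 15 + 14 + 2 + 6 + 7 = 44 ≤ 45, output 19 + 16 + 12 + 7 + 17 = 71.
bender + shear + lathe + mill + router: floor space 15 + 10 + 2 + 6 + 7 = 40 ≤ 45, output 19 + 13 + 12 + 7 + 17 = 68.
Best is bender, grinder, lathe, mill, and router with total output 71.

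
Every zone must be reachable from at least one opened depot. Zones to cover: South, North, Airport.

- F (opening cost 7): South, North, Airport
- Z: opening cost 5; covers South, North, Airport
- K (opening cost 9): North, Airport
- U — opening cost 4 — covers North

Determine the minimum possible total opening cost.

5

Z alone covers South, North, Airport — every zone.
Total opening cost: 5.
No cover costs less than 5.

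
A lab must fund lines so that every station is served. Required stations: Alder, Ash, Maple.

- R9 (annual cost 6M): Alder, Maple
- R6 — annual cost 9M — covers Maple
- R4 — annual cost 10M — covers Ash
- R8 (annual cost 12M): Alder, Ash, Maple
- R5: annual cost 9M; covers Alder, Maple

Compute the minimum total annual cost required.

The greedy cost-per-new-station heuristic would pick R9 and R4 for 16, but a cheaper cover exists.
R8 alone covers Alder, Ash, Maple — every station.
Total annual cost: 12.
No cover costs less than 12.

12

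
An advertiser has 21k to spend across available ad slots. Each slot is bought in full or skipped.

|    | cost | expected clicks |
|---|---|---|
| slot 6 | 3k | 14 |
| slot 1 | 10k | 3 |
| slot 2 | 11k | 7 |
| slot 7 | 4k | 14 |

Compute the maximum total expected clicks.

35

This is an integer program with binary decision variables.
Allowing fractional choices, the relaxed optimum would be about 35.9, but ad slots are indivisible.
slot 6 + slot 2 + slot 7: cost 3 + 11 + 4 = 18 ≤ 21, expected clicks 14 + 7 + 14 = 35.
slot 6 + slot 1 + slot 7: cost 3 + 10 + 4 = 17 ≤ 21, expected clicks 14 + 3 + 14 = 31.
Best is slot 6, slot 2, and slot 7 with total expected clicks 35.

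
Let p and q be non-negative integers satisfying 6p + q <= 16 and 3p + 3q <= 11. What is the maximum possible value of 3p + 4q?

The continuous relaxation peaks at (0, 3.67) with value 14.67; rounding to a feasible lattice point costs some objective.
(p,q)=(0,3) is feasible, giving 12.
(p,q)=(1,2) is feasible, giving 11.
(p,q)=(0,2) is feasible, giving 8.
The best lattice point is (0,3), giving 12.

12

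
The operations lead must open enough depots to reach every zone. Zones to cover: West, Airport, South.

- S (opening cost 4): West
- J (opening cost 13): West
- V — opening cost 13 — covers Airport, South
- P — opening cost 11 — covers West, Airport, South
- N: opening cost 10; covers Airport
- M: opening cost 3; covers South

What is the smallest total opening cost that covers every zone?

11

The greedy cost-per-new-zone heuristic would pick M, S, and N for 17, but a cheaper cover exists.
P alone covers West, Airport, South — every zone.
Total opening cost: 11.
No cover costs less than 11.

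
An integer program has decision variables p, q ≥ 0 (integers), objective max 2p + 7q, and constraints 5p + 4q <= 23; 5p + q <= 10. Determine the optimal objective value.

35

(p,q)=(0,5): 5·0+4·5=20≤23, 5·0+1·5=5≤10, objective 35.
(p,q)=(1,4): 5·1+4·4=21≤23, 5·1+1·4=9≤10, objective 30.
Maximum is 35 at (p,q)=(0,5).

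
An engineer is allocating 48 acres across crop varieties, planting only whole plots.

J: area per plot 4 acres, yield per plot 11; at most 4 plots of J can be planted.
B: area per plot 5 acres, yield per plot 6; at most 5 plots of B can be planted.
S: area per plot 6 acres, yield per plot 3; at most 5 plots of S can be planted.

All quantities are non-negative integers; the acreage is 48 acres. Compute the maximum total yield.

77

J has the best ratio (11/4); taking only J gives at most 4×11 = 44 (stopped by the supply cap of 4).
Mixing does better — 4×J, 5×B, and 1×S: area 47 ≤ 48, yield 4·11 + 5·6 + 1·3 = 77.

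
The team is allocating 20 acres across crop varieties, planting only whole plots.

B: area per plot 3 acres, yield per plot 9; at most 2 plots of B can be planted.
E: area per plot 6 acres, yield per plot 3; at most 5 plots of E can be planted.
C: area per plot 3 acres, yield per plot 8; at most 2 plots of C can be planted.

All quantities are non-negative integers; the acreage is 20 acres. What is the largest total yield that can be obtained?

2×B and 2×C: area 12 ≤ 20, yield 2·9 + 2·8 = 34.
2×B, 1×E, and 2×C: area 18 ≤ 20, yield 2·9 + 1·3 + 2·8 = 37.
Best is 37.

37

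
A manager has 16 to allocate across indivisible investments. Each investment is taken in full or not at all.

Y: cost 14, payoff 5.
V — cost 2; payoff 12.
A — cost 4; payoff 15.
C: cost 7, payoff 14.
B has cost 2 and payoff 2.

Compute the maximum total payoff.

43

Allowing fractional choices, the relaxed optimum would be about 43.4, but investments are indivisible.
A + C + B: cost 4 + 7 + 2 = 13 ≤ 16, payoff 15 + 14 + 2 = 31.
V + A + C: cost 2 + 4 + 7 = 13 ≤ 16, payoff 12 + 15 + 14 = 41.
V + A + C + B: cost 2 + 4 + 7 + 2 = 15 ≤ 16, payoff 12 + 15 + 14 + 2 = 43.
Best is V, A, C, and B with total payoff 43.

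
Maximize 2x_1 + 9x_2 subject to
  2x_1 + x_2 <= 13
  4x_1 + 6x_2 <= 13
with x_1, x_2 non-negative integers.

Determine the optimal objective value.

Relaxing integrality, the LP optimum is 19.50 at (x_1,x_2) = (0, 2.17), which is not an integer point.
(x_1,x_2)=(0,2): 2·0+1·2=2≤13, 4·0+6·2=12≤13, objective 18.
(x_1,x_2)=(1,1): 2·1+1·1=3≤13, 4·1+6·1=10≤13, objective 11.
(x_1,x_2)=(0,1): 2·0+1·1=1≤13, 4·0+6·1=6≤13, objective 9.
Maximum is 18 at (x_1,x_2)=(0,2).

18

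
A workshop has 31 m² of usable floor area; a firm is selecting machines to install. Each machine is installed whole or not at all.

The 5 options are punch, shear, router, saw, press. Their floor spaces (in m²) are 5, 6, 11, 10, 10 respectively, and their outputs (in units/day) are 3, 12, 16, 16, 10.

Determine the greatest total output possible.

44

Allowing fractional choices, the relaxed optimum would be about 48.0, but machines are indivisible.
shear + router + saw: floor space 6 + 11 + 10 = 27 ≤ 31, output 12 + 16 + 16 = 44.
router + saw + press: floor space 11 + 10 + 10 = 31 ≤ 31, output 16 + 16 + 10 = 42.
punch + shear + saw + press: floor space 5 + 6 + 10 + 10 = 31 ≤ 31, output 3 + 12 + 16 + 10 = 41.
Best is shear, router, and saw with total output 44.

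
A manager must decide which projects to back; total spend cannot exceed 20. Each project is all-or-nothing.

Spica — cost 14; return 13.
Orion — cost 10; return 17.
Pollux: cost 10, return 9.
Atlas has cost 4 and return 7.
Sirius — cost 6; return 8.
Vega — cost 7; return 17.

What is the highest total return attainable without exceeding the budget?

34

Allowing fractional choices, the relaxed optimum would be about 39.3, but projects are indivisible.
Orion + Vega: cost 10 + 7 = 17 ≤ 20, return 17 + 17 = 34.
Atlas + Sirius + Vega: cost 4 + 6 + 7 = 17 ≤ 20, return 7 + 8 + 17 = 32.
Best is Orion and Vega with total return 34.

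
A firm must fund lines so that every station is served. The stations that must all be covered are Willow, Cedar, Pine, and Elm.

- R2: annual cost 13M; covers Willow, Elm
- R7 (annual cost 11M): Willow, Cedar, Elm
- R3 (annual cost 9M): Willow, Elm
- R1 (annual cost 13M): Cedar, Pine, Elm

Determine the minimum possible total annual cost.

This is a weighted set-cover instance.
The greedy cost-per-new-station heuristic would pick R7 and R1 for 24, but a cheaper cover exists.
Choose R3 and R1: together they cover Willow, Cedar, Pine, Elm — every station.
Total annual cost: 9 + 13 = 22.
No cover costs less than 22.

22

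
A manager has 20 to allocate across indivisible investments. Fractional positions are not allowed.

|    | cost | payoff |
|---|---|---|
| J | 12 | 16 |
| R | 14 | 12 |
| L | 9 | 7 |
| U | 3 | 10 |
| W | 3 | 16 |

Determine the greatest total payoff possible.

L + U + W: cost 9 + 3 + 3 = 15 ≤ 20, payoff 7 + 10 + 16 = 33.
R + U + W: cost 14 + 3 + 3 = 20 ≤ 20, payoff 12 + 10 + 16 = 38.
J + U + W: cost 12 + 3 + 3 = 18 ≤ 20, payoff 16 + 10 + 16 = 42.
Best is J, U, and W with total payoff 42.

42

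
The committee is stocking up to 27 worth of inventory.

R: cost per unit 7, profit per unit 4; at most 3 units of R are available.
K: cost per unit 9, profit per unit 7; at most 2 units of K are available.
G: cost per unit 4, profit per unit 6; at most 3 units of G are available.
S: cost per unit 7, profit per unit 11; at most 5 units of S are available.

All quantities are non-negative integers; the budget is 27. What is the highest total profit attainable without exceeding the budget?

Take 3×G and 2×S: cost 26 ≤ 27, profit 3·6 + 2·11 = 40.
No other integer combination yields more.

40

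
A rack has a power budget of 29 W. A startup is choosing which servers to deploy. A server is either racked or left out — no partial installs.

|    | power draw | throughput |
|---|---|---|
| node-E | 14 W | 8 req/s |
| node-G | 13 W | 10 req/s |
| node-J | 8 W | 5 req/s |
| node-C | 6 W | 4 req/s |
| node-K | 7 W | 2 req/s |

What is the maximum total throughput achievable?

Take node-G, node-J, and node-C: power draw 13 + 8 + 6 = 27 ≤ 29, throughput 10 + 5 + 4 = 19.
No other feasible combination does better.

19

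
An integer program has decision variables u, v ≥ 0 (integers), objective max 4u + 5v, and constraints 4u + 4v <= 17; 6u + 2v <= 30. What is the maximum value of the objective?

Relaxing integrality, the LP optimum is 21.25 at (u,v) = (0, 4.25), which is not an integer point.
(u,v)=(0,4): 4·0+4·4=16≤17, 6·0+2·4=8≤30, objective 20.
(u,v)=(1,3): 4·1+4·3=16≤17, 6·1+2·3=12≤30, objective 19.
(u,v)=(0,3): 4·0+4·3=12≤17, 6·0+2·3=6≤30, objective 15.
The best lattice point is (0,4), giving 20.

20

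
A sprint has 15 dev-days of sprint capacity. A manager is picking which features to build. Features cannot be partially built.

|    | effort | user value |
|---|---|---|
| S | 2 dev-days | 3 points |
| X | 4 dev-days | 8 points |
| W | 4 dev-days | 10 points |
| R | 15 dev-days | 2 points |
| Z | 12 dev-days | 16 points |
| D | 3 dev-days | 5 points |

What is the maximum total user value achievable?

26

Allowing fractional choices, the relaxed optimum would be about 28.7, but features are indivisible.
S + X + W: effort 2 + 4 + 4 = 10 ≤ 15, user value 3 + 8 + 10 = 21.
X + W + D: effort 4 + 4 + 3 = 11 ≤ 15, user value 8 + 10 + 5 = 23.
S + X + W + D: effort 2 + 4 + 4 + 3 = 13 ≤ 15, user value 3 + 8 + 10 + 5 = 26.
Best is S, X, W, and D with total user value 26.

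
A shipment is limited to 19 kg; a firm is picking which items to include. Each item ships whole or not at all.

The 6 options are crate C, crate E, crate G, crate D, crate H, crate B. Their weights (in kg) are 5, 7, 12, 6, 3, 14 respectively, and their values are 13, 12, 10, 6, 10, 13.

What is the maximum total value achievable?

35

Allowing fractional choices, the relaxed optimum would be about 39.0, but items are indivisible.
crate C + crate E + crate H: weight 5 + 7 + 3 = 15 ≤ 19, value 13 + 12 + 10 = 35.
crate C + crate D + crate H: weight 5 + 6 + 3 = 14 ≤ 19, value 13 + 6 + 10 = 29.
crate C + crate E + crate D: weight 5 + 7 + 6 = 18 ≤ 19, value 13 + 12 + 6 = 31.
Best is crate C, crate E, and crate H with total value 35.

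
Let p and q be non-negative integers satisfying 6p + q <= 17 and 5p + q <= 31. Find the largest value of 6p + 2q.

(p,q)=(0,17) is feasible, giving 34.
(p,q)=(0,16) is feasible, giving 32.
No feasible integer point exceeds 34.

34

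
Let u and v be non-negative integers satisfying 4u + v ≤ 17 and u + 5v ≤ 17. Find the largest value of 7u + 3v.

31

(u,v)=(4,1): 4·4+1·1=17≤17, 1·4+5·1=9≤17, objective 31.
(u,v)=(4,0): 4·4+1·0=16≤17, 1·4+5·0=4≤17, objective 28.
(u,v)=(3,2): 4·3+1·2=14≤17, 1·3+5·2=13≤17, objective 27.
The best lattice point is (4,1), giving 31.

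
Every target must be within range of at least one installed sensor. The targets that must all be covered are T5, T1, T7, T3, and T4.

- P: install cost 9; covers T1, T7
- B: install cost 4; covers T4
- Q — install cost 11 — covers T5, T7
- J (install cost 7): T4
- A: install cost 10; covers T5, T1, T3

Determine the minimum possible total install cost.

This is an integer covering problem.
Choose P, B, and A: together they cover T5, T1, T7, T3, T4 — every target.
Total install cost: 9 + 4 + 10 = 23.
No cover costs less than 23.

23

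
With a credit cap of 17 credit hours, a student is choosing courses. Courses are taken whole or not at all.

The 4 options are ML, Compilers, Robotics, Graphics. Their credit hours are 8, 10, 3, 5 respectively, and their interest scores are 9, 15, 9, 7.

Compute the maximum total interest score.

Allowing fractional choices, the relaxed optimum would be about 29.6, but courses are indivisible.
Compilers + Graphics: credit hours 10 + 5 = 15 ≤ 17, interest score 15 + 7 = 22.
Compilers + Robotics: credit hours 10 + 3 = 13 ≤ 17, interest score 15 + 9 = 24.
ML + Robotics + Graphics: credit hours 8 + 3 + 5 = 16 ≤ 17, interest score 9 + 9 + 7 = 25.
Best is ML, Robotics, and Graphics with total interest score 25.

25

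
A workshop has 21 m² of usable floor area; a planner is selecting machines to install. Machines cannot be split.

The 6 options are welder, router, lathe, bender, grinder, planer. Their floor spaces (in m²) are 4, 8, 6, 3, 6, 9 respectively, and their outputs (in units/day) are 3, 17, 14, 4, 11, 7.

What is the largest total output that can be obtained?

42

router + lathe + grinder: floor space 8 + 6 + 6 = 20 ≤ 21, output 17 + 14 + 11 = 42.
welder + router + lathe + bender: floor space 4 + 8 + 6 + 3 = 21 ≤ 21, output 3 + 17 + 14 + 4 = 38.
Best is router, lathe, and grinder with total output 42.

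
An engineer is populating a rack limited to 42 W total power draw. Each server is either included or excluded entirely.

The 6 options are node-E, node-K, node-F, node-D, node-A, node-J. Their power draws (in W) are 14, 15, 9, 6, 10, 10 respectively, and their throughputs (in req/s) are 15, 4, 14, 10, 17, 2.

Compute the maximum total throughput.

56

Allowing fractional choices, the relaxed optimum would be about 56.8, but servers are indivisible.
node-E + node-F + node-D + node-A: power draw 14 + 9 + 6 + 10 = 39 ≤ 42, throughput 15 + 14 + 10 + 17 = 56.
node-K + node-F + node-D + node-A: power draw 15 + 9 + 6 + 10 = 40 ≤ 42, throughput 4 + 14 + 10 + 17 = 45.
node-E + node-F + node-A: power draw 14 + 9 + 10 = 33 ≤ 42, throughput 15 + 14 + 17 = 46.
Best is node-E, node-F, node-D, and node-A with total throughput 56.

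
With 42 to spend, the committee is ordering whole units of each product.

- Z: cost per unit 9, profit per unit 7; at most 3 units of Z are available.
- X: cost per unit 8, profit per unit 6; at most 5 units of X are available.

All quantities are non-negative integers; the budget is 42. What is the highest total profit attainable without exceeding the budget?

This is a bounded integer knapsack.
Z has the best ratio (7/9); taking only Z gives at most 3×7 = 21 (stopped by the supply cap of 3).
Mixing does better — 2×Z and 3×X: cost 42 ≤ 42, profit 2·7 + 3·6 = 32.

32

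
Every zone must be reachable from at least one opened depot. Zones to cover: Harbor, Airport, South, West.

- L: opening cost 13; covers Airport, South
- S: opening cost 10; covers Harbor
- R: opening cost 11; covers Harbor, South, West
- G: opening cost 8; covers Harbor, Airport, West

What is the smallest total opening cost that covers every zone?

19

Choose R and G: together they cover Harbor, Airport, South, West — every zone.
Total opening cost: 11 + 8 = 19.
No cover costs less than 19.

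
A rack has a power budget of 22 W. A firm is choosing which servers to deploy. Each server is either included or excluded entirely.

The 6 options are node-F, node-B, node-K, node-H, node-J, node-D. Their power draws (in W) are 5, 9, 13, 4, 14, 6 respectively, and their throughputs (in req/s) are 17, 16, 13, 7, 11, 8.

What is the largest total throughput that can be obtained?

41

Allowing fractional choices, the relaxed optimum would be about 45.3, but servers are indivisible.
node-F + node-K + node-H: power draw 5 + 13 + 4 = 22 ≤ 22, throughput 17 + 13 + 7 = 37.
node-F + node-B + node-D: power draw 5 + 9 + 6 = 20 ≤ 22, throughput 17 + 16 + 8 = 41.
node-F + node-B + node-H: power draw 5 + 9 + 4 = 18 ≤ 22, throughput 17 + 16 + 7 = 40.
Best is node-F, node-B, and node-D with total throughput 41.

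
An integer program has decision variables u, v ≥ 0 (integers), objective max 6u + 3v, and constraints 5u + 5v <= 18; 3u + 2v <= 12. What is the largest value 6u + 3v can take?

18

The continuous relaxation peaks at (3.6, 0) with value 21.60; rounding to a feasible lattice point costs some objective.
(u,v)=(3,0): 5·3+5·0=15≤18, 3·3+2·0=9≤12, objective 18.
(u,v)=(2,1): 5·2+5·1=15≤18, 3·2+2·1=8≤12, objective 15.
(u,v)=(2,0): 5·2+5·0=10≤18, 3·2+2·0=6≤12, objective 12.
The best lattice point is (3,0), giving 18.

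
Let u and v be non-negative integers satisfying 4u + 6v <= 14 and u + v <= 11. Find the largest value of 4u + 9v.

The continuous relaxation peaks at (0, 2.33) with value 21.00; rounding to a feasible lattice point costs some objective.
(u,v)=(0,2): 4·0+6·2=12≤14, 1·0+1·2=2≤11, objective 18.
(u,v)=(1,1): 4·1+6·1=10≤14, 1·1+1·1=2≤11, objective 13.
(u,v)=(0,1): 4·0+6·1=6≤14, 1·0+1·1=1≤11, objective 9.
The best lattice point is (0,2), giving 18.

18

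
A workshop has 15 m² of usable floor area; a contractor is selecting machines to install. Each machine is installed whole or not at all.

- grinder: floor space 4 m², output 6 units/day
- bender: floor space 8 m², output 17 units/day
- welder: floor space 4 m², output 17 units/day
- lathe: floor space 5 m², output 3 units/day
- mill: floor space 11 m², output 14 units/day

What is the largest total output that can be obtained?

34

This is a 0-1 knapsack instance.
grinder + welder + lathe: floor space 4 + 4 + 5 = 13 ≤ 15, output 6 + 17 + 3 = 26.
bender + welder: floor space 8 + 4 = 12 ≤ 15, output 17 + 17 = 34.
welder + mill: floor space 4 + 11 = 15 ≤ 15, output 17 + 14 = 31.
Best is bender and welder with total output 34.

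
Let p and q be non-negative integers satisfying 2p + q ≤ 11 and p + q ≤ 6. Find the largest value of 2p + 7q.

42

(p,q)=(0,6): 2·0+1·6=6≤11, 1·0+1·6=6≤6, objective 42.
(p,q)=(1,5): 2·1+1·5=7≤11, 1·1+1·5=6≤6, objective 37.
(p,q)=(0,5): 2·0+1·5=5≤11, 1·0+1·5=5≤6, objective 35.
Maximum is 42 at (p,q)=(0,6).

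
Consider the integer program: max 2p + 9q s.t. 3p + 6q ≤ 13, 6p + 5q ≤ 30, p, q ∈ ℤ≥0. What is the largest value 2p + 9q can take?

18

(p,q)=(0,2) is feasible, giving 18.
(p,q)=(1,1) is feasible, giving 11.
(p,q)=(0,1) is feasible, giving 9.
The best lattice point is (0,2), giving 18.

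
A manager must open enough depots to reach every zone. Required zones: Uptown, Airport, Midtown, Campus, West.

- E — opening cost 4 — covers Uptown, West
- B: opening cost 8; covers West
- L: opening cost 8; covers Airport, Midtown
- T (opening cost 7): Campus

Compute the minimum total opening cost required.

19

This is a weighted set-cover instance.
Choose E, L, and T: together they cover Uptown, Airport, Midtown, Campus, West — every zone.
Total opening cost: 4 + 8 + 7 = 19.
No cover costs less than 19.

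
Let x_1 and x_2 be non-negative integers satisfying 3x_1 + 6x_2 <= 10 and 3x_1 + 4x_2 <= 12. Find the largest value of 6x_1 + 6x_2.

18

(x_1,x_2)=(3,0): 3·3+6·0=9≤10, 3·3+4·0=9≤12, objective 18.
(x_1,x_2)=(2,0): 3·2+6·0=6≤10, 3·2+4·0=6≤12, objective 12.
Maximum is 18 at (x_1,x_2)=(3,0).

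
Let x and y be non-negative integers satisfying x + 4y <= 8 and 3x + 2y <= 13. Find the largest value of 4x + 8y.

(x,y)=(3,1): 1·3+4·1=7≤8, 3·3+2·1=11≤13, objective 20.
(x,y)=(4,0): 1·4+4·0=4≤8, 3·4+2·0=12≤13, objective 16.
(x,y)=(2,1): 1·2+4·1=6≤8, 3·2+2·1=8≤13, objective 16.
The best lattice point is (3,1), giving 20.

20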